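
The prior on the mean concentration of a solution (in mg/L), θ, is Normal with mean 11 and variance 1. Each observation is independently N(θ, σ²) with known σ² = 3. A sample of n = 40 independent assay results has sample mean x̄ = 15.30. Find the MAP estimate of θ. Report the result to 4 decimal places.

n = 40, x̄ = 15.30.
For a Normal prior and Normal likelihood with known variance, the posterior is Normal; its mode equals its mean, the precision-weighted average.
Prior precision 1/σ₀² = 1/1 = 1; data precision n/σ² = 40/3.
θ̂ = (1·11 + (40/3)·15.3) / (1 + 40/3) = 215/(43/3) = 15.0000.

θ̂_MAP = 15.0000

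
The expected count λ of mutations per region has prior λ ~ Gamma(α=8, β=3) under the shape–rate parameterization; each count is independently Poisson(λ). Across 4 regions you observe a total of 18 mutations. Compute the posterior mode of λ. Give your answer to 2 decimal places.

λ̂_MAP = 3.57

Σxᵢ = 18, n = 4.
Posterior ∝ λ^7e^(−3λ) · λ^18e^(−4λ) = λ^25e^(−7λ), i.e. Gamma(shape=26, rate=7).
The mode of a Gamma(a, b) with a ≥ 1 (shape–rate) is (a−1)/b = 25/7 ≈ 3.57.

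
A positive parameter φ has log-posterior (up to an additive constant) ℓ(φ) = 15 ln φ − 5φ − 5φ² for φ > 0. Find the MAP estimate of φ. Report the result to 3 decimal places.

ℓ'(φ) = 15/φ − 5 − 10φ. Setting this to zero and multiplying by φ: 10φ² + 5φ − 15 = 0.
φ = (−5 + √(5² + 4·10·15)) / (2·10) = (−5 + √625) / 20 = (−5 + 25)/20 = 1.
ℓ''(φ) = −15/φ² − 10 < 0, confirming a maximum.

φ̂_MAP = 1.000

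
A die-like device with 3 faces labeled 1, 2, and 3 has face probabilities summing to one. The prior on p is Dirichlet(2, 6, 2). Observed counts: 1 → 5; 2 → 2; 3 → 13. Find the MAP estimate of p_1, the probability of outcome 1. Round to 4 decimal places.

MAP estimate: 0.2222

The posterior is Dirichlet(αᵢ + nᵢ) = Dirichlet(7, 8, 15).
For a Dirichlet(a₁,…,a_K) with all aᵢ > 1, the mode has j-th component (aⱼ − 1)/(Σaᵢ − K).
Here Σaᵢ = 30 and K = 3, so p_1 = (7 − 1)/(30 − 3) = 6/27 ≈ 0.2222.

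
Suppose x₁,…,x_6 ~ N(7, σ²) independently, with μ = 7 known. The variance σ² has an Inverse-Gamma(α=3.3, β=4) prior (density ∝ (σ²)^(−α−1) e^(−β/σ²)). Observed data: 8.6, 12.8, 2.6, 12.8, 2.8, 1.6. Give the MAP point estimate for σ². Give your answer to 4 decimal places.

Sum of squared deviations about the known mean: SS = (8.6−7)² + (12.8−7)² + (2.6−7)² + (12.8−7)² + (2.8−7)² + (1.6−7)² = 136.
The Normal likelihood contributes (σ²)^(−n/2) exp(−SS/(2σ²)), so the posterior is Inverse-Gamma(α + n/2, β + SS/2) = Inverse-Gamma(6.3, 72).
The mode of Inverse-Gamma(a, b) is b/(a+1) = 72/7.3 ≈ 9.8630.

σ̂²_MAP = 9.8630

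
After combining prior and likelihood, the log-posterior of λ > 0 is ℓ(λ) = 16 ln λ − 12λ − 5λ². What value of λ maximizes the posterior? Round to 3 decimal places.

ℓ'(λ) = 16/λ − 12 − 10λ. Setting this to zero and multiplying by λ: 10λ² + 12λ − 16 = 0.
λ = (−12 + √(12² + 4·10·16)) / (2·10) = (−12 + √784) / 20 = (−12 + 28)/20 = 4/5.
ℓ''(λ) = −16/λ² − 10 < 0, confirming a maximum.

λ̂_MAP = 0.800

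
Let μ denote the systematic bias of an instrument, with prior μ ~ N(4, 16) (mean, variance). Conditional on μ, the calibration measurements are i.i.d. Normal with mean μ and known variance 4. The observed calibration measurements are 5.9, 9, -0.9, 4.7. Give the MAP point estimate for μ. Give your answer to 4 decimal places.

n = 4; x̄ = (5.9 + 9 + (-0.9) + 4.7)/4 = 18.7/4 = 4.675.
For a Normal prior and Normal likelihood with known variance, the posterior is Normal; its mode equals its mean, the precision-weighted average.
Prior precision 1/σ₀² = 1/16 = 0.0625; data precision n/σ² = 4/4 = 1.
μ̂ = (0.0625·4 + 1·4.675) / (0.0625 + 1) = 4.925/1.0625 = 394/85 ≈ 4.6353.

μ̂_MAP = 4.6353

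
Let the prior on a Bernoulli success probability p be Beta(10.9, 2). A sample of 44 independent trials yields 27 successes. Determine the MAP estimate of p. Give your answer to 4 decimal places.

Prior: Beta(10.9, 2).
Data: 27 successes in 44 trials. The binomial likelihood contributes p^27(1−p)^17, so the posterior is Beta(10.9+27, 2+17) = Beta(37.9, 19).
For Beta(a, b) with a, b > 1 the mode is (a−1)/(a+b−2) = 36.9/54.9 ≈ 0.6721.

p̂_MAP = 0.6721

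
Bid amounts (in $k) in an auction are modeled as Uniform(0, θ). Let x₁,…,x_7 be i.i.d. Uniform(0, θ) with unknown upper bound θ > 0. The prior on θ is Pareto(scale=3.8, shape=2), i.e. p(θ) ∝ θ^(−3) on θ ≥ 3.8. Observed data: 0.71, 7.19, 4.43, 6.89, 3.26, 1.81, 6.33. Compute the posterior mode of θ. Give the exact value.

The Uniform(0, θ) likelihood is θ^(−n) for θ ≥ max(xᵢ), zero otherwise. Here max(xᵢ) = 7.19.
Posterior ∝ θ^(−3) · θ^(−7) = θ^(−10) on θ ≥ max(3.8, 7.19) = 7.19.
This density is strictly decreasing in θ, so the posterior mode lies at the lower boundary of the support.

θ̂_MAP = 7.19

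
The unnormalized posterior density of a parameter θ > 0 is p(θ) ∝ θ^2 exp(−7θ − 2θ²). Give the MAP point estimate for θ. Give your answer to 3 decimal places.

ℓ'(θ) = 2/θ − 7 − 4θ. Setting this to zero and multiplying by θ: 4θ² + 7θ − 2 = 0.
θ = (−7 + √(7² + 4·4·2)) / (2·4) = (−7 + √81) / 8 = (−7 + 9)/8 = 1/4.
ℓ''(θ) = −2/θ² − 4 < 0, confirming a maximum.

θ̂_MAP = 0.250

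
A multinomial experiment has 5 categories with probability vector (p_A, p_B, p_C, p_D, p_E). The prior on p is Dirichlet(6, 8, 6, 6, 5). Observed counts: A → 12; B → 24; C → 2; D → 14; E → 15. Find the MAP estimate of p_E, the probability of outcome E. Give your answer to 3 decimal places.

The posterior is Dirichlet(αᵢ + nᵢ) = Dirichlet(18, 32, 8, 20, 20).
For a Dirichlet(a₁,…,a_K) with all aᵢ > 1, the mode has j-th component (aⱼ − 1)/(Σaᵢ − K).
Here Σaᵢ = 98 and K = 5, so p_E = (20 − 1)/(98 − 5) = 19/93 ≈ 0.204.

MAP estimate of p_E = 0.204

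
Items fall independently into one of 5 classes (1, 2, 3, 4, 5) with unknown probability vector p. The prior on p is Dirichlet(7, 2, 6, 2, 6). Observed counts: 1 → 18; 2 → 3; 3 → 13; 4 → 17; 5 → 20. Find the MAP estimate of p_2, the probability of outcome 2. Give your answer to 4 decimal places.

MAP estimate: 0.0449

The posterior is Dirichlet(αᵢ + nᵢ) = Dirichlet(25, 5, 19, 19, 26).
For a Dirichlet(a₁,…,a_K) with all aᵢ > 1, the mode has j-th component (aⱼ − 1)/(Σaᵢ − K).
Here Σaᵢ = 94 and K = 5, so p_2 = (5 − 1)/(94 − 5) = 4/89 ≈ 0.0449.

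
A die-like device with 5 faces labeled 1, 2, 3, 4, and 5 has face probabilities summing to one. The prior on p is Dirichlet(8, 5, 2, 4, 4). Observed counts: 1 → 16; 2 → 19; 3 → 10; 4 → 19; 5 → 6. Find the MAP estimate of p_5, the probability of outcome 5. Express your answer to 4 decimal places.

The posterior is Dirichlet(αᵢ + nᵢ) = Dirichlet(24, 24, 12, 23, 10).
For a Dirichlet(a₁,…,a_K) with all aᵢ > 1, the mode has j-th component (aⱼ − 1)/(Σaᵢ − K).
Here Σaᵢ = 93 and K = 5, so p_5 = (10 − 1)/(93 − 5) = 9/88 ≈ 0.1023.

MAP estimate: 0.1023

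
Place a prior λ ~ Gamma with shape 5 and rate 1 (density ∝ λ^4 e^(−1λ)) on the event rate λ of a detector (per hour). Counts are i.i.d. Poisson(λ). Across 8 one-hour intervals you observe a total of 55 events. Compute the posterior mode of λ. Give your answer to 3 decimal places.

λ̂_MAP = 6.556

Σxᵢ = 55, n = 8.
Posterior ∝ λ^4e^(−1λ) · λ^55e^(−8λ) = λ^59e^(−9λ), i.e. Gamma(shape=60, rate=9).
The mode of a Gamma(a, b) with a ≥ 1 (shape–rate) is (a−1)/b = 59/9 ≈ 6.556.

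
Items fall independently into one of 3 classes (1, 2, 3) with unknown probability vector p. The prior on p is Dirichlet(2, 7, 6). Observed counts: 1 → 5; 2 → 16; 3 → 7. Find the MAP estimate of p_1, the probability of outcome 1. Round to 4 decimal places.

The posterior is Dirichlet(αᵢ + nᵢ) = Dirichlet(7, 23, 13).
For a Dirichlet(a₁,…,a_K) with all aᵢ > 1, the mode has j-th component (aⱼ − 1)/(Σaᵢ − K).
Here Σaᵢ = 43 and K = 3, so p_1 = (7 − 1)/(43 − 3) = 6/40 ≈ 0.1500.

MAP estimate: 0.1500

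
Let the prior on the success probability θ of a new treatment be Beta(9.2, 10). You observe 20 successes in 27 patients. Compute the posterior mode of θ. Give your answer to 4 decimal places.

θ̂_MAP = 0.6380

Prior: Beta(9.2, 10).
Data: 20 successes in 27 trials. The binomial likelihood contributes θ^20(1−θ)^7, so the posterior is Beta(9.2+20, 10+7) = Beta(29.2, 17).
For Beta(a, b) with a, b > 1 the mode is (a−1)/(a+b−2) = 28.2/44.2 ≈ 0.6380.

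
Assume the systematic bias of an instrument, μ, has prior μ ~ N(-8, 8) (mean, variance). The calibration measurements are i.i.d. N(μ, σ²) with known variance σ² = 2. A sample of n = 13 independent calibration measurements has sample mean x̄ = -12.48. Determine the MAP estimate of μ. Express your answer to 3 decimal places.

n = 13, x̄ = -12.48.
For a Normal prior and Normal likelihood with known variance, the posterior is Normal; its mode equals its mean, the precision-weighted average.
Prior precision 1/σ₀² = 1/8 = 0.125; data precision n/σ² = 13/2 = 6.5.
μ̂ = (0.125·(-8) + 6.5·(-12.48)) / (0.125 + 6.5) = (-82.12)/6.625 = -16424/1325 ≈ -12.395.

μ̂_MAP = -12.395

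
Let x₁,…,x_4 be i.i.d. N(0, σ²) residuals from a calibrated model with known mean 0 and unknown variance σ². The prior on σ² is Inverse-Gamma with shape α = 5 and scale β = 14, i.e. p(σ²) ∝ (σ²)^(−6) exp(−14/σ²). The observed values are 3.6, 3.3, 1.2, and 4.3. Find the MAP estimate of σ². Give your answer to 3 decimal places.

Sum of squared deviations about the known mean: SS = (3.6−0)² + (3.3−0)² + (1.2−0)² + (4.3−0)² = 43.78.
The Normal likelihood contributes (σ²)^(−n/2) exp(−SS/(2σ²)), so the posterior is Inverse-Gamma(α + n/2, β + SS/2) = Inverse-Gamma(7, 35.89).
The mode of Inverse-Gamma(a, b) is b/(a+1) = 35.89/8 ≈ 4.486.

σ̂²_MAP = 4.486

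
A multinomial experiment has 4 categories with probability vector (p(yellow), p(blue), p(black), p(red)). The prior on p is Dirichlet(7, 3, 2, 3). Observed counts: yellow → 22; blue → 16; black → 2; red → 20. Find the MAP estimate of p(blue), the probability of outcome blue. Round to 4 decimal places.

The posterior is Dirichlet(αᵢ + nᵢ) = Dirichlet(29, 19, 4, 23).
For a Dirichlet(a₁,…,a_K) with all aᵢ > 1, the mode has j-th component (aⱼ − 1)/(Σaᵢ − K).
Here Σaᵢ = 75 and K = 4, so p(blue) = (19 − 1)/(75 − 4) = 18/71 ≈ 0.2535.

MAP estimate of p(blue) = 0.2535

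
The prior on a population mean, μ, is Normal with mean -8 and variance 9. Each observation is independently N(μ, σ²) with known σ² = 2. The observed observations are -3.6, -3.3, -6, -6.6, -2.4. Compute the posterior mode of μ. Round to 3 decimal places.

μ̂_MAP = -4.534

n = 5; x̄ = ((-3.6) + (-3.3) + (-6) + (-6.6) + (-2.4))/5 = -21.9/5 = -4.38.
For a Normal prior and Normal likelihood with known variance, the posterior is Normal; its mode equals its mean, the precision-weighted average.
Prior precision 1/σ₀² = 1/9; data precision n/σ² = 5/2 = 2.5.
μ̂ = ((1/9)·(-8) + 2.5·(-4.38)) / (1/9 + 2.5) = (-2131/180)/(47/18) = -2131/470 ≈ -4.534.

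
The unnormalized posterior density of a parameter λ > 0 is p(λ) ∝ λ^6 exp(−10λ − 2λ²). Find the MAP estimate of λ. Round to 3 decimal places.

λ̂_MAP = 0.500

ℓ'(λ) = 6/λ − 10 − 4λ. Setting this to zero and multiplying by λ: 4λ² + 10λ − 6 = 0.
λ = (−10 + √(10² + 4·4·6)) / (2·4) = (−10 + √196) / 8 = (−10 + 14)/8 = 1/2.
ℓ''(λ) = −6/λ² − 4 < 0, confirming a maximum.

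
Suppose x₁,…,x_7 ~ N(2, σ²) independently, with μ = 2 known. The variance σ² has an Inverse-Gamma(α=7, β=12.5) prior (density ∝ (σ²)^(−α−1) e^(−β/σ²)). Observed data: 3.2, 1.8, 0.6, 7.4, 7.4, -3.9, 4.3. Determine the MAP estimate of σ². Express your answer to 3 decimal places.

Sum of squared deviations about the known mean: SS = (3.2−2)² + (1.8−2)² + (0.6−2)² + (7.4−2)² + (7.4−2)² + (-3.9−2)² + (4.3−2)² = 101.86.
The Normal likelihood contributes (σ²)^(−n/2) exp(−SS/(2σ²)), so the posterior is Inverse-Gamma(α + n/2, β + SS/2) = Inverse-Gamma(10.5, 63.43).
The mode of Inverse-Gamma(a, b) is b/(a+1) = 63.43/11.5 ≈ 5.516.

σ̂²_MAP = 5.516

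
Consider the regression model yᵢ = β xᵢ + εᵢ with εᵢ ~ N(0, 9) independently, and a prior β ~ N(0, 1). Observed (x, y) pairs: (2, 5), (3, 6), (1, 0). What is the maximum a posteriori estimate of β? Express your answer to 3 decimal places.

log p(β | y) = −Σ(yᵢ − βxᵢ)²/(2·9) − β²/(2·1) + const.
Setting the derivative to zero: Σxᵢ(yᵢ − βxᵢ)/9 − β/1 = 0, so β = Σxᵢyᵢ / (Σxᵢ² + σ²/τ²).
Σxᵢyᵢ = 2·5 + 3·6 + 1·0 = 28; Σxᵢ² = 14; σ²/τ² = 9.
β̂_MAP = 28 / (14 + 9) = 28/23 ≈ 1.217.

β̂_MAP = 1.217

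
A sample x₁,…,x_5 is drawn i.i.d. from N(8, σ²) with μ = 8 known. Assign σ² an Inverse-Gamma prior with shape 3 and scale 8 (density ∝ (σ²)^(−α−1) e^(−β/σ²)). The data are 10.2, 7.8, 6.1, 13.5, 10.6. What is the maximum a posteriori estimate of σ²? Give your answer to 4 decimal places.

Sum of squared deviations about the known mean: SS = (10.2−8)² + (7.8−8)² + (6.1−8)² + (13.5−8)² + (10.6−8)² = 45.5.
The Normal likelihood contributes (σ²)^(−n/2) exp(−SS/(2σ²)), so the posterior is Inverse-Gamma(α + n/2, β + SS/2) = Inverse-Gamma(5.5, 30.75).
The mode of Inverse-Gamma(a, b) is b/(a+1) = 30.75/6.5 ≈ 4.7308.

σ̂²_MAP = 4.7308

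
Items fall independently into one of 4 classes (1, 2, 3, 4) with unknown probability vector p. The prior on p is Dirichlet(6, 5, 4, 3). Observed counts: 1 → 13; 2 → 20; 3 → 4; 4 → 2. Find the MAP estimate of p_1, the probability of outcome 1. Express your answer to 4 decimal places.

MAP estimate: 0.3396

The posterior is Dirichlet(αᵢ + nᵢ) = Dirichlet(19, 25, 8, 5).
For a Dirichlet(a₁,…,a_K) with all aᵢ > 1, the mode has j-th component (aⱼ − 1)/(Σaᵢ − K).
Here Σaᵢ = 57 and K = 4, so p_1 = (19 − 1)/(57 − 4) = 18/53 ≈ 0.3396.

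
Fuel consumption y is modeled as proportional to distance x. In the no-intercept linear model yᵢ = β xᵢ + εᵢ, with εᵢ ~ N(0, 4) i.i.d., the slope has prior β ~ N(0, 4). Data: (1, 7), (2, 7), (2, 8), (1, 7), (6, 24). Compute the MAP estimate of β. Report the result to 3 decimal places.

β̂_MAP = 4.000

log p(β | y) = −Σ(yᵢ − βxᵢ)²/(2·4) − β²/(2·4) + const.
Setting the derivative to zero: Σxᵢ(yᵢ − βxᵢ)/4 − β/4 = 0, so β = Σxᵢyᵢ / (Σxᵢ² + σ²/τ²).
Σxᵢyᵢ = 1·7 + 2·7 + 2·8 + 1·7 + 6·24 = 188; Σxᵢ² = 46; σ²/τ² = 1.
β̂_MAP = 188 / (46 + 1) = 188/47 ≈ 4.000.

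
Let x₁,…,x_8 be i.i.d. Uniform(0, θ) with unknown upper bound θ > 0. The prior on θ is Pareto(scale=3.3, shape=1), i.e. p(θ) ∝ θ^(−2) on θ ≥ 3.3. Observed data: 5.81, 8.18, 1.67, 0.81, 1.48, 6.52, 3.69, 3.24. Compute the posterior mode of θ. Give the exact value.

θ̂_MAP = 8.18

The Uniform(0, θ) likelihood is θ^(−n) for θ ≥ max(xᵢ), zero otherwise. Here max(xᵢ) = 8.18.
Posterior ∝ θ^(−2) · θ^(−8) = θ^(−10) on θ ≥ max(3.3, 8.18) = 8.18.
This density is strictly decreasing in θ, so the posterior mode lies at the lower boundary of the support.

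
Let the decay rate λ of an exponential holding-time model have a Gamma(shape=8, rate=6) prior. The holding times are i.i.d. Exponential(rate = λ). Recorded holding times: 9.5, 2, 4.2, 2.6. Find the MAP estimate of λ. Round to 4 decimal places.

The Exponential(rate=λ) likelihood is ∝ λ^n e^(−λΣtᵢ). Here n = 4 and Σtᵢ = 9.5 + 2 + 4.2 + 2.6 = 18.3.
Posterior ∝ λ^7e^(−6λ) · λ^4e^(−18.3λ) = λ^11e^(−24.3λ), i.e. Gamma(12, 24.3).
Mode = (a−1)/b = 11/24.3 ≈ 0.4527.

λ̂_MAP = 0.4527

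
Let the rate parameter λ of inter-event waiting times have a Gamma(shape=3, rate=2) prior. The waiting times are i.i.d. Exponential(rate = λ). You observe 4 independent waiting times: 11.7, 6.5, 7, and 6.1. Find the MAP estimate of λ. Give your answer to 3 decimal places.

The Exponential(rate=λ) likelihood is ∝ λ^n e^(−λΣtᵢ). Here n = 4 and Σtᵢ = 11.7 + 6.5 + 7 + 6.1 = 31.3.
Posterior ∝ λ^2e^(−2λ) · λ^4e^(−31.3λ) = λ^6e^(−33.3λ), i.e. Gamma(7, 33.3).
Mode = (a−1)/b = 6/33.3 ≈ 0.180.

λ̂_MAP = 0.180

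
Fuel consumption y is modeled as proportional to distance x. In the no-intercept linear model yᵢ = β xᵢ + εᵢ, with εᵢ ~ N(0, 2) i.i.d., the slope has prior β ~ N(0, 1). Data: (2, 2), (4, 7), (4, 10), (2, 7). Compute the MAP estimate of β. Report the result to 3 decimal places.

β̂_MAP = 2.048

log p(β | y) = −Σ(yᵢ − βxᵢ)²/(2·2) − β²/(2·1) + const.
Setting the derivative to zero: Σxᵢ(yᵢ − βxᵢ)/2 − β/1 = 0, so β = Σxᵢyᵢ / (Σxᵢ² + σ²/τ²).
Σxᵢyᵢ = 2·2 + 4·7 + 4·10 + 2·7 = 86; Σxᵢ² = 40; σ²/τ² = 2.
β̂_MAP = 86 / (40 + 2) = 86/42 ≈ 2.048.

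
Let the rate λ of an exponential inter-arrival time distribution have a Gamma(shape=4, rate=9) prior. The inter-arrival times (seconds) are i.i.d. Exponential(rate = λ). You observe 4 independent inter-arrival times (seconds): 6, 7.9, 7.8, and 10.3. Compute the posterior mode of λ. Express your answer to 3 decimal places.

λ̂_MAP = 0.171

The Exponential(rate=λ) likelihood is ∝ λ^n e^(−λΣtᵢ). Here n = 4 and Σtᵢ = 6 + 7.9 + 7.8 + 10.3 = 32.
Posterior ∝ λ^3e^(−9λ) · λ^4e^(−32λ) = λ^7e^(−41λ), i.e. Gamma(8, 41).
Mode = (a−1)/b = 7/41 ≈ 0.171.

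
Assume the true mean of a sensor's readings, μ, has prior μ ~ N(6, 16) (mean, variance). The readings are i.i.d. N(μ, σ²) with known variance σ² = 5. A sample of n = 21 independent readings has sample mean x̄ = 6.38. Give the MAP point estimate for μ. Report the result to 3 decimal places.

μ̂_MAP = 6.374

n = 21, x̄ = 6.38.
For a Normal prior and Normal likelihood with known variance, the posterior is Normal; its mode equals its mean, the precision-weighted average.
Prior precision 1/σ₀² = 1/16 = 0.0625; data precision n/σ² = 21/5 = 4.2.
μ̂ = (0.0625·6 + 4.2·6.38) / (0.0625 + 4.2) = 27.171/4.2625 = 54342/8525 ≈ 6.374.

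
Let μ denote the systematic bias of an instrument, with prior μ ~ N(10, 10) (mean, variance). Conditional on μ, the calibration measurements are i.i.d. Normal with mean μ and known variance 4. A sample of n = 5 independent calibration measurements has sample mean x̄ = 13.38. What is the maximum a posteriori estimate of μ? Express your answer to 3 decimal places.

μ̂_MAP = 13.130

n = 5, x̄ = 13.38.
For a Normal prior and Normal likelihood with known variance, the posterior is Normal; its mode equals its mean, the precision-weighted average.
Prior precision 1/σ₀² = 1/10 = 0.1; data precision n/σ² = 5/4 = 1.25.
μ̂ = (0.1·10 + 1.25·13.38) / (0.1 + 1.25) = 17.725/1.35 = 709/54 ≈ 13.130.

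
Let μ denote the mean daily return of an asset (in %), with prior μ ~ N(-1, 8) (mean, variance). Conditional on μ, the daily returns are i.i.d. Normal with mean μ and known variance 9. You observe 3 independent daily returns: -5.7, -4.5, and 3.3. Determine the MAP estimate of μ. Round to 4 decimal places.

μ̂_MAP = -1.9455

n = 3; x̄ = ((-5.7) + (-4.5) + 3.3)/3 = -6.9/3 = -2.3.
For a Normal prior and Normal likelihood with known variance, the posterior is Normal; its mode equals its mean, the precision-weighted average.
Prior precision 1/σ₀² = 1/8 = 0.125; data precision n/σ² = 3/9 = 1/3.
μ̂ = (0.125·(-1) + (1/3)·(-2.3)) / (0.125 + 1/3) = (-107/120)/(11/24) = -107/55 ≈ -1.9455.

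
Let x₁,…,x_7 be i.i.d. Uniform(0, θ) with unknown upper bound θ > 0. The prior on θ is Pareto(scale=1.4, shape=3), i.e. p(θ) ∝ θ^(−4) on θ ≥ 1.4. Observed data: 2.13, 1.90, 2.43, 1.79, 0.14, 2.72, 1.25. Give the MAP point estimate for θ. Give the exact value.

θ̂_MAP = 2.72

The Uniform(0, θ) likelihood is θ^(−n) for θ ≥ max(xᵢ), zero otherwise. Here max(xᵢ) = 2.72.
Posterior ∝ θ^(−4) · θ^(−7) = θ^(−11) on θ ≥ max(1.4, 2.72) = 2.72.
This density is strictly decreasing in θ, so the posterior mode lies at the lower boundary of the support.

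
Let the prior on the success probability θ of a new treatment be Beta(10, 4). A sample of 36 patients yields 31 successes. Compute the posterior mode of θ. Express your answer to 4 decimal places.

θ̂_MAP = 0.8333

Prior: Beta(10, 4).
Data: 31 successes in 36 trials. The binomial likelihood contributes θ^31(1−θ)^5, so the posterior is Beta(10+31, 4+5) = Beta(41, 9).
For Beta(a, b) with a, b > 1 the mode is (a−1)/(a+b−2) = 40/48 ≈ 0.8333.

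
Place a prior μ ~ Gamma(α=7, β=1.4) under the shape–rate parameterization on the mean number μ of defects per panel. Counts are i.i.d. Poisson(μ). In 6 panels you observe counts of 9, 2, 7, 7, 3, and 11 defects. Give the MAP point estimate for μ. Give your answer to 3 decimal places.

Σxᵢ = 9+2+7+7+3+11 = 39, with n = 6.
Posterior ∝ μ^6e^(−1.4μ) · μ^39e^(−6μ) = μ^45e^(−7.4μ), i.e. Gamma(shape=46, rate=7.4).
The mode of a Gamma(a, b) with a ≥ 1 (shape–rate) is (a−1)/b = 45/7.4 ≈ 6.081.

μ̂_MAP = 6.081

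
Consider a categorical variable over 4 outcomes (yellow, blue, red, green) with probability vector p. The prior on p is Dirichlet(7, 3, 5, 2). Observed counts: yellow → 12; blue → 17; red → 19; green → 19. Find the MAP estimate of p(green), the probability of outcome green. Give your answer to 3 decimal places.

The posterior is Dirichlet(αᵢ + nᵢ) = Dirichlet(19, 20, 24, 21).
For a Dirichlet(a₁,…,a_K) with all aᵢ > 1, the mode has j-th component (aⱼ − 1)/(Σaᵢ − K).
Here Σaᵢ = 84 and K = 4, so p(green) = (21 − 1)/(84 − 4) = 20/80 ≈ 0.250.

MAP estimate of p(green) = 0.250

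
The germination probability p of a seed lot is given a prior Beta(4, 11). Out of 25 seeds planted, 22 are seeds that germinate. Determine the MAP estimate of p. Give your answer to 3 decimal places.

Prior: Beta(4, 11).
Data: 22 successes in 25 trials. The binomial likelihood contributes p^22(1−p)^3, so the posterior is Beta(4+22, 11+3) = Beta(26, 14).
For Beta(a, b) with a, b > 1 the mode is (a−1)/(a+b−2) = 25/38 ≈ 0.658.

p̂_MAP = 0.658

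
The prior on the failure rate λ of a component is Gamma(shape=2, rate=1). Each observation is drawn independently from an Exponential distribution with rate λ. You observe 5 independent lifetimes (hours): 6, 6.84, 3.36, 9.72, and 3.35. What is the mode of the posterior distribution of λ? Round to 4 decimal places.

The Exponential(rate=λ) likelihood is ∝ λ^n e^(−λΣtᵢ). Here n = 5 and Σtᵢ = 6 + 6.84 + 3.36 + 9.72 + 3.35 = 29.27.
Posterior ∝ λe^(−1λ) · λ^5e^(−29.27λ) = λ^6e^(−30.27λ), i.e. Gamma(7, 30.27).
Mode = (a−1)/b = 6/30.27 ≈ 0.1982.

λ̂_MAP = 0.1982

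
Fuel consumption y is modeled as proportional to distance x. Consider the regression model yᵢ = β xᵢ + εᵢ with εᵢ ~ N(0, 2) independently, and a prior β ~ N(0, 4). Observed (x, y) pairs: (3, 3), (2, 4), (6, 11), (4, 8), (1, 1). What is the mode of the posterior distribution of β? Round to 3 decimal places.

log p(β | y) = −Σ(yᵢ − βxᵢ)²/(2·2) − β²/(2·4) + const.
Setting the derivative to zero: Σxᵢ(yᵢ − βxᵢ)/2 − β/4 = 0, so β = Σxᵢyᵢ / (Σxᵢ² + σ²/τ²).
Σxᵢyᵢ = 3·3 + 2·4 + 6·11 + 4·8 + 1·1 = 116; Σxᵢ² = 66; σ²/τ² = 0.5.
β̂_MAP = 116 / (66 + 0.5) = 116/66.5 ≈ 1.744.

β̂_MAP = 1.744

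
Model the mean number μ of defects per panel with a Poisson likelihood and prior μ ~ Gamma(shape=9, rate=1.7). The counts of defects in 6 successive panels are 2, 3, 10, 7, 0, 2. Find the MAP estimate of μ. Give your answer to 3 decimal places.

μ̂_MAP = 4.156

Σxᵢ = 2+3+10+7+0+2 = 24, with n = 6.
Posterior ∝ μ^8e^(−1.7μ) · μ^24e^(−6μ) = μ^32e^(−7.7μ), i.e. Gamma(shape=33, rate=7.7).
The mode of a Gamma(a, b) with a ≥ 1 (shape–rate) is (a−1)/b = 32/7.7 ≈ 4.156.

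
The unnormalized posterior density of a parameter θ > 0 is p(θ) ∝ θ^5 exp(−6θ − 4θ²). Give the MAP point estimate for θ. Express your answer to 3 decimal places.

θ̂_MAP = 0.500

ℓ'(θ) = 5/θ − 6 − 8θ. Setting this to zero and multiplying by θ: 8θ² + 6θ − 5 = 0.
θ = (−6 + √(6² + 4·8·5)) / (2·8) = (−6 + √196) / 16 = (−6 + 14)/16 = 1/2.
ℓ''(θ) = −5/θ² − 8 < 0, confirming a maximum.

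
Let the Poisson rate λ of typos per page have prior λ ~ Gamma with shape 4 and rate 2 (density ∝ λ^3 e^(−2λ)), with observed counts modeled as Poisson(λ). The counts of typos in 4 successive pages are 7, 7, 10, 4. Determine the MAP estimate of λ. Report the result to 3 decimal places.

λ̂_MAP = 5.167

Σxᵢ = 7+7+10+4 = 28, with n = 4.
Posterior ∝ λ^3e^(−2λ) · λ^28e^(−4λ) = λ^31e^(−6λ), i.e. Gamma(shape=32, rate=6).
The mode of a Gamma(a, b) with a ≥ 1 (shape–rate) is (a−1)/b = 31/6 ≈ 5.167.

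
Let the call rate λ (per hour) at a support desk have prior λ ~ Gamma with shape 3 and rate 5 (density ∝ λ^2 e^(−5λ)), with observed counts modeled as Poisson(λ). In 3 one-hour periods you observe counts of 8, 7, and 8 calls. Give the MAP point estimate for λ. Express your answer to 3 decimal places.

λ̂_MAP = 3.125

Σxᵢ = 8+7+8 = 23, with n = 3.
Posterior ∝ λ^2e^(−5λ) · λ^23e^(−3λ) = λ^25e^(−8λ), i.e. Gamma(shape=26, rate=8).
The mode of a Gamma(a, b) with a ≥ 1 (shape–rate) is (a−1)/b = 25/8 ≈ 3.125.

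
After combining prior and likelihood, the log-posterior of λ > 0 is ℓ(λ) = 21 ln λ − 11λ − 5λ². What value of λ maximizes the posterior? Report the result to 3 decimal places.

λ̂_MAP = 1.000

ℓ'(λ) = 21/λ − 11 − 10λ. Setting this to zero and multiplying by λ: 10λ² + 11λ − 21 = 0.
λ = (−11 + √(11² + 4·10·21)) / (2·10) = (−11 + √961) / 20 = (−11 + 31)/20 = 1.
ℓ''(λ) = −21/λ² − 10 < 0, confirming a maximum.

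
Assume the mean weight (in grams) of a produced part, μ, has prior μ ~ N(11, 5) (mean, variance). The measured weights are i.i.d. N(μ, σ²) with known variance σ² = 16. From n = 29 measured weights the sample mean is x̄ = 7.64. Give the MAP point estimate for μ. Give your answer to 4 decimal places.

n = 29, x̄ = 7.64.
For a Normal prior and Normal likelihood with known variance, the posterior is Normal; its mode equals its mean, the precision-weighted average.
Prior precision 1/σ₀² = 1/5 = 0.2; data precision n/σ² = 29/16 = 1.8125.
μ̂ = (0.2·11 + 1.8125·7.64) / (0.2 + 1.8125) = 16.0475/2.0125 = 917/115 ≈ 7.9739.

μ̂_MAP = 7.9739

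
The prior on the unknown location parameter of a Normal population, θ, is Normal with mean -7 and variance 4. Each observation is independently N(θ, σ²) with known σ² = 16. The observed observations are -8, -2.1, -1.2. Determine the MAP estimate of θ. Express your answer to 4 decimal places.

θ̂_MAP = -5.6143

n = 3; x̄ = ((-8) + (-2.1) + (-1.2))/3 = -11.3/3 = -113/30 ≈ -3.7667.
For a Normal prior and Normal likelihood with known variance, the posterior is Normal; its mode equals its mean, the precision-weighted average.
Prior precision 1/σ₀² = 1/4 = 0.25; data precision n/σ² = 3/16 = 0.1875.
θ̂ = (0.25·(-7) + 0.1875·(-113/30)) / (0.25 + 0.1875) = (-2.45625)/0.4375 = -393/70 ≈ -5.6143.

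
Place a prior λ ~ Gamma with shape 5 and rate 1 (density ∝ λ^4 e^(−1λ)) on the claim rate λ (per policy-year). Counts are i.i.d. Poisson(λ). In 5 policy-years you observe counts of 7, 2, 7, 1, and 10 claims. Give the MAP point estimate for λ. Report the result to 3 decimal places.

λ̂_MAP = 5.167

Σxᵢ = 7+2+7+1+10 = 27, with n = 5.
Posterior ∝ λ^4e^(−1λ) · λ^27e^(−5λ) = λ^31e^(−6λ), i.e. Gamma(shape=32, rate=6).
The mode of a Gamma(a, b) with a ≥ 1 (shape–rate) is (a−1)/b = 31/6 ≈ 5.167.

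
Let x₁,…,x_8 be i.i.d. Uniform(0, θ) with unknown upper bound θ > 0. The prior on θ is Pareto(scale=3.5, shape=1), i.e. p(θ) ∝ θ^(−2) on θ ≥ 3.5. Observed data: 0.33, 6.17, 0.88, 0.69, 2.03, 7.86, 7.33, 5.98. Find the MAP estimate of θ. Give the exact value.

The Uniform(0, θ) likelihood is θ^(−n) for θ ≥ max(xᵢ), zero otherwise. Here max(xᵢ) = 7.86.
Posterior ∝ θ^(−2) · θ^(−8) = θ^(−10) on θ ≥ max(3.5, 7.86) = 7.86.
This density is strictly decreasing in θ, so the posterior mode lies at the lower boundary of the support.

θ̂_MAP = 7.86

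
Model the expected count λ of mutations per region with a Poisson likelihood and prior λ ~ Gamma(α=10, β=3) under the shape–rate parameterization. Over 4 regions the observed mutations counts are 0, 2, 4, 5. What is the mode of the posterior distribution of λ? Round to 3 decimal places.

λ̂_MAP = 2.857

Σxᵢ = 0+2+4+5 = 11, with n = 4.
Posterior ∝ λ^9e^(−3λ) · λ^11e^(−4λ) = λ^20e^(−7λ), i.e. Gamma(shape=21, rate=7).
The mode of a Gamma(a, b) with a ≥ 1 (shape–rate) is (a−1)/b = 20/7 ≈ 2.857.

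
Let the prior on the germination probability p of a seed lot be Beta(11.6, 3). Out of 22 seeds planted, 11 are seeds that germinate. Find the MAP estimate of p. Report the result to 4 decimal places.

Prior: Beta(11.6, 3).
Data: 11 successes in 22 trials. The binomial likelihood contributes p^11(1−p)^11, so the posterior is Beta(11.6+11, 3+11) = Beta(22.6, 14).
For Beta(a, b) with a, b > 1 the mode is (a−1)/(a+b−2) = 21.6/34.6 ≈ 0.6243.

p̂_MAP = 0.6243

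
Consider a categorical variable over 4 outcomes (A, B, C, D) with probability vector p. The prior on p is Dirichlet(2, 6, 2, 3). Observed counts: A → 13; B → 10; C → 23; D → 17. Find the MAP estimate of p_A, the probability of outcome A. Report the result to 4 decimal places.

The posterior is Dirichlet(αᵢ + nᵢ) = Dirichlet(15, 16, 25, 20).
For a Dirichlet(a₁,…,a_K) with all aᵢ > 1, the mode has j-th component (aⱼ − 1)/(Σaᵢ − K).
Here Σaᵢ = 76 and K = 4, so p_A = (15 − 1)/(76 − 4) = 14/72 ≈ 0.1944.

MAP estimate of p_A = 0.1944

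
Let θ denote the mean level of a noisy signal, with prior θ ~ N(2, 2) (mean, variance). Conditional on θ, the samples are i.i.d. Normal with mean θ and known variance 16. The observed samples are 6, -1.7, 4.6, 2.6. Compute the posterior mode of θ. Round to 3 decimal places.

n = 4; x̄ = (6 + (-1.7) + 4.6 + 2.6)/4 = 11.5/4 = 2.875.
For a Normal prior and Normal likelihood with known variance, the posterior is Normal; its mode equals its mean, the precision-weighted average.
Prior precision 1/σ₀² = 1/2 = 0.5; data precision n/σ² = 4/16 = 0.25.
θ̂ = (0.5·2 + 0.25·2.875) / (0.5 + 0.25) = 1.71875/0.75 = 55/24 ≈ 2.292.

θ̂_MAP = 2.292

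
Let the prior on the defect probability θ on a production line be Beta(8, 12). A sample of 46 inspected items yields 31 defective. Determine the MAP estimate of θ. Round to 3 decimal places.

Prior: Beta(8, 12).
Data: 31 successes in 46 trials. The binomial likelihood contributes θ^31(1−θ)^15, so the posterior is Beta(8+31, 12+15) = Beta(39, 27).
For Beta(a, b) with a, b > 1 the mode is (a−1)/(a+b−2) = 38/64 ≈ 0.594.

θ̂_MAP = 0.594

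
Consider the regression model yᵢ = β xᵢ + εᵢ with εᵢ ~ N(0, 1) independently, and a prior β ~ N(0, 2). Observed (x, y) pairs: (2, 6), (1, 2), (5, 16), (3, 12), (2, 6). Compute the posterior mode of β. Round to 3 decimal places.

β̂_MAP = 3.264

log p(β | y) = −Σ(yᵢ − βxᵢ)²/(2·1) − β²/(2·2) + const.
Setting the derivative to zero: Σxᵢ(yᵢ − βxᵢ)/1 − β/2 = 0, so β = Σxᵢyᵢ / (Σxᵢ² + σ²/τ²).
Σxᵢyᵢ = 2·6 + 1·2 + 5·16 + 3·12 + 2·6 = 142; Σxᵢ² = 43; σ²/τ² = 0.5.
β̂_MAP = 142 / (43 + 0.5) = 142/43.5 ≈ 3.264.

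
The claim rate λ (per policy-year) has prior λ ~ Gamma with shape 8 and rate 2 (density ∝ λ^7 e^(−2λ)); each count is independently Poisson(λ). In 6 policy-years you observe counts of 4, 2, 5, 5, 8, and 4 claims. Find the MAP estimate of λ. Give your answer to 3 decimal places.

λ̂_MAP = 4.375

Σxᵢ = 4+2+5+5+8+4 = 28, with n = 6.
Posterior ∝ λ^7e^(−2λ) · λ^28e^(−6λ) = λ^35e^(−8λ), i.e. Gamma(shape=36, rate=8).
The mode of a Gamma(a, b) with a ≥ 1 (shape–rate) is (a−1)/b = 35/8 ≈ 4.375.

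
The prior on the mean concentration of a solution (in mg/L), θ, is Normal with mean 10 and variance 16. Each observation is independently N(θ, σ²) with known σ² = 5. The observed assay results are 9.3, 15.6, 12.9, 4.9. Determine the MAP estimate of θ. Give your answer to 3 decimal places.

n = 4; x̄ = (9.3 + 15.6 + 12.9 + 4.9)/4 = 42.7/4 = 10.675.
For a Normal prior and Normal likelihood with known variance, the posterior is Normal; its mode equals its mean, the precision-weighted average.
Prior precision 1/σ₀² = 1/16 = 0.0625; data precision n/σ² = 4/5 = 0.8.
θ̂ = (0.0625·10 + 0.8·10.675) / (0.0625 + 0.8) = 9.165/0.8625 = 1222/115 ≈ 10.626.

θ̂_MAP = 10.626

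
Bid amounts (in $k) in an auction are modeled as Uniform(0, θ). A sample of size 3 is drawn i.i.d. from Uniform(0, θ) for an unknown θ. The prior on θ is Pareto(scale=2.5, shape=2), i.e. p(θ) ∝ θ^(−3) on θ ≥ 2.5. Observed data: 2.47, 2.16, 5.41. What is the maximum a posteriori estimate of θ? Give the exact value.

The Uniform(0, θ) likelihood is θ^(−n) for θ ≥ max(xᵢ), zero otherwise. Here max(xᵢ) = 5.41.
Posterior ∝ θ^(−3) · θ^(−3) = θ^(−6) on θ ≥ max(2.5, 5.41) = 5.41.
This density is strictly decreasing in θ, so the posterior mode lies at the lower boundary of the support.

θ̂_MAP = 5.41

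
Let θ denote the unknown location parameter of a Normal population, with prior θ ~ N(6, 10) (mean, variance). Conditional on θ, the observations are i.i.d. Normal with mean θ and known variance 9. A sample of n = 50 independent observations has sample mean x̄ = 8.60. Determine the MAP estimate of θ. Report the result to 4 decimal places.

n = 50, x̄ = 8.60.
For a Normal prior and Normal likelihood with known variance, the posterior is Normal; its mode equals its mean, the precision-weighted average.
Prior precision 1/σ₀² = 1/10 = 0.1; data precision n/σ² = 50/9.
θ̂ = (0.1·6 + (50/9)·8.6) / (0.1 + 50/9) = (2177/45)/(509/90) = 4354/509 ≈ 8.5540.

θ̂_MAP = 8.5540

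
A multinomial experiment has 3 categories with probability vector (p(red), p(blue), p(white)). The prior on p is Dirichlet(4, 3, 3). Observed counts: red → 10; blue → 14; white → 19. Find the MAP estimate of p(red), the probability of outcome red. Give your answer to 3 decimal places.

The posterior is Dirichlet(αᵢ + nᵢ) = Dirichlet(14, 17, 22).
For a Dirichlet(a₁,…,a_K) with all aᵢ > 1, the mode has j-th component (aⱼ − 1)/(Σaᵢ − K).
Here Σaᵢ = 53 and K = 3, so p(red) = (14 − 1)/(53 − 3) = 13/50 ≈ 0.260.

MAP estimate of p(red) = 0.260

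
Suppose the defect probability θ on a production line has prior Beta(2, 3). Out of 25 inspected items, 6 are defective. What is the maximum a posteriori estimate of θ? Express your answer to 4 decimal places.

Prior: Beta(2, 3).
Data: 6 successes in 25 trials. The binomial likelihood contributes θ^6(1−θ)^19, so the posterior is Beta(2+6, 3+19) = Beta(8, 22).
For Beta(a, b) with a, b > 1 the mode is (a−1)/(a+b−2) = 7/28 ≈ 0.2500.

θ̂_MAP = 0.2500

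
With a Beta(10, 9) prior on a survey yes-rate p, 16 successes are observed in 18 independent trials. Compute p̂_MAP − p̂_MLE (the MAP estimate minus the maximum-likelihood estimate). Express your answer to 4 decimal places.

MAP − MLE = -0.1746

Posterior is Beta(26, 11); MAP = (26−1)/(37−2) = 25/35 ≈ 0.71429.
MLE ignores the prior: p̂_MLE = k/n = 16/18 ≈ 0.88889.
Difference = 25/35 − 16/18 = -11/63 ≈ -0.1746.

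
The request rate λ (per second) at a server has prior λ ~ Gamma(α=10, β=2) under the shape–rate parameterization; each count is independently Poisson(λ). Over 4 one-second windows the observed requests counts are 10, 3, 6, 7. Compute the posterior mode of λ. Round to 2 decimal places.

λ̂_MAP = 5.83

Σxᵢ = 10+3+6+7 = 26, with n = 4.
Posterior ∝ λ^9e^(−2λ) · λ^26e^(−4λ) = λ^35e^(−6λ), i.e. Gamma(shape=36, rate=6).
The mode of a Gamma(a, b) with a ≥ 1 (shape–rate) is (a−1)/b = 35/6 ≈ 5.83.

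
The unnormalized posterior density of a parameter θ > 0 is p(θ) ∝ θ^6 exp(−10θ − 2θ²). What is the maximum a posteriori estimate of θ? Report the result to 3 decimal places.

ℓ'(θ) = 6/θ − 10 − 4θ. Setting this to zero and multiplying by θ: 4θ² + 10θ − 6 = 0.
θ = (−10 + √(10² + 4·4·6)) / (2·4) = (−10 + √196) / 8 = (−10 + 14)/8 = 1/2.
ℓ''(θ) = −6/θ² − 4 < 0, confirming a maximum.

θ̂_MAP = 0.500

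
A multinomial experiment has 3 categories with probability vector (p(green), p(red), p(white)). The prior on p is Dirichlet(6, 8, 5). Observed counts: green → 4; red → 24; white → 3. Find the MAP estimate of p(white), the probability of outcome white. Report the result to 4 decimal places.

The posterior is Dirichlet(αᵢ + nᵢ) = Dirichlet(10, 32, 8).
For a Dirichlet(a₁,…,a_K) with all aᵢ > 1, the mode has j-th component (aⱼ − 1)/(Σaᵢ − K).
Here Σaᵢ = 50 and K = 3, so p(white) = (8 − 1)/(50 − 3) = 7/47 ≈ 0.1489.

MAP estimate of p(white) = 0.1489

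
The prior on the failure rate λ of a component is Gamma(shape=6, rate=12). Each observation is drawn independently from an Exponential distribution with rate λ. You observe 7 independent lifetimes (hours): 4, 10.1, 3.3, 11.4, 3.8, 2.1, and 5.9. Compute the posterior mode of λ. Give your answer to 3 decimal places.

The Exponential(rate=λ) likelihood is ∝ λ^n e^(−λΣtᵢ). Here n = 7 and Σtᵢ = 4 + 10.1 + 3.3 + 11.4 + 3.8 + 2.1 + 5.9 = 40.6.
Posterior ∝ λ^5e^(−12λ) · λ^7e^(−40.6λ) = λ^12e^(−52.6λ), i.e. Gamma(13, 52.6).
Mode = (a−1)/b = 12/52.6 ≈ 0.228.

λ̂_MAP = 0.228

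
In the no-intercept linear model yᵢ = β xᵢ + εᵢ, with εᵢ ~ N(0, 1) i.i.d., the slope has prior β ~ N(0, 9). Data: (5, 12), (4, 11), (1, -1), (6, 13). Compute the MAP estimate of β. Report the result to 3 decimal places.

β̂_MAP = 2.317

log p(β | y) = −Σ(yᵢ − βxᵢ)²/(2·1) − β²/(2·9) + const.
Setting the derivative to zero: Σxᵢ(yᵢ − βxᵢ)/1 − β/9 = 0, so β = Σxᵢyᵢ / (Σxᵢ² + σ²/τ²).
Σxᵢyᵢ = 5·12 + 4·11 + 1·(-1) + 6·13 = 181; Σxᵢ² = 78; σ²/τ² = 1/9.
β̂_MAP = 181 / (78 + 1/9) = 181/(703/9) = 1629/703 ≈ 2.317.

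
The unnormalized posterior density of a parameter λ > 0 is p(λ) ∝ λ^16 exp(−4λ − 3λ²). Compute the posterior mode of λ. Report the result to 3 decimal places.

ℓ'(λ) = 16/λ − 4 − 6λ. Setting this to zero and multiplying by λ: 6λ² + 4λ − 16 = 0.
λ = (−4 + √(4² + 4·6·16)) / (2·6) = (−4 + √400) / 12 = (−4 + 20)/12 = 4/3.
ℓ''(λ) = −16/λ² − 6 < 0, confirming a maximum.

λ̂_MAP = 1.333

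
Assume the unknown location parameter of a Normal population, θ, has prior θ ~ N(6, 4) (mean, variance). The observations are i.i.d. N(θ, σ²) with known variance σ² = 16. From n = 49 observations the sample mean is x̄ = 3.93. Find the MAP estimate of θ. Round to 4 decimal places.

n = 49, x̄ = 3.93.
For a Normal prior and Normal likelihood with known variance, the posterior is Normal; its mode equals its mean, the precision-weighted average.
Prior precision 1/σ₀² = 1/4 = 0.25; data precision n/σ² = 49/16 = 3.0625.
θ̂ = (0.25·6 + 3.0625·3.93) / (0.25 + 3.0625) = 13.535625/3.3125 = 21657/5300 ≈ 4.0862.

θ̂_MAP = 4.0862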